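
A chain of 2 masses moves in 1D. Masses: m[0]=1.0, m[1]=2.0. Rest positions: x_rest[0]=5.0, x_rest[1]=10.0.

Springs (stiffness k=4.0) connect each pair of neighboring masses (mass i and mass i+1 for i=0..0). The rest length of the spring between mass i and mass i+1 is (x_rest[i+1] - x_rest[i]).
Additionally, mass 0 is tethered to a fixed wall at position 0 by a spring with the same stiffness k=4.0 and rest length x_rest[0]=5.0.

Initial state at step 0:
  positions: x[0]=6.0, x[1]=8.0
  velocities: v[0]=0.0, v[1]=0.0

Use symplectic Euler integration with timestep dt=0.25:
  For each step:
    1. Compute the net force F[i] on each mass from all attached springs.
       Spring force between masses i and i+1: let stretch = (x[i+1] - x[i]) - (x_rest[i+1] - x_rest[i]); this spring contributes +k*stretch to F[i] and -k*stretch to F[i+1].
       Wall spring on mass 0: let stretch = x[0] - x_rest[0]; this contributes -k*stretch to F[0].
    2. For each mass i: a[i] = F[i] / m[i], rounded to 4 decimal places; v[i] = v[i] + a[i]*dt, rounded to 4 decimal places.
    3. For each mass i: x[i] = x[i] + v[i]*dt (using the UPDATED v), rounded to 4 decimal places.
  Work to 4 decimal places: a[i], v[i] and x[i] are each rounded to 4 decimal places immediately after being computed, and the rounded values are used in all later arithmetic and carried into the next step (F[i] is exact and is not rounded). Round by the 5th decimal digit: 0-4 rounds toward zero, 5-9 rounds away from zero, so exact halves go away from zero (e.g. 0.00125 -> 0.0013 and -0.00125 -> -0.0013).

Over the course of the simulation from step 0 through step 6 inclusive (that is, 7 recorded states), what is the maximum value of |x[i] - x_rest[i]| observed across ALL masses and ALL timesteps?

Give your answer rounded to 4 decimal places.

Answer: 2.3711

Derivation:
Step 0: x=[6.0000 8.0000] v=[0.0000 0.0000]
Step 1: x=[5.0000 8.3750] v=[-4.0000 1.5000]
Step 2: x=[3.5938 8.9531] v=[-5.6250 2.3125]
Step 3: x=[2.6289 9.4863] v=[-3.8595 2.1329]
Step 4: x=[2.7212 9.7874] v=[0.3690 1.2042]
Step 5: x=[3.8997 9.8302] v=[4.7140 0.1711]
Step 6: x=[5.5859 9.7567] v=[6.7448 -0.2942]
Max displacement = 2.3711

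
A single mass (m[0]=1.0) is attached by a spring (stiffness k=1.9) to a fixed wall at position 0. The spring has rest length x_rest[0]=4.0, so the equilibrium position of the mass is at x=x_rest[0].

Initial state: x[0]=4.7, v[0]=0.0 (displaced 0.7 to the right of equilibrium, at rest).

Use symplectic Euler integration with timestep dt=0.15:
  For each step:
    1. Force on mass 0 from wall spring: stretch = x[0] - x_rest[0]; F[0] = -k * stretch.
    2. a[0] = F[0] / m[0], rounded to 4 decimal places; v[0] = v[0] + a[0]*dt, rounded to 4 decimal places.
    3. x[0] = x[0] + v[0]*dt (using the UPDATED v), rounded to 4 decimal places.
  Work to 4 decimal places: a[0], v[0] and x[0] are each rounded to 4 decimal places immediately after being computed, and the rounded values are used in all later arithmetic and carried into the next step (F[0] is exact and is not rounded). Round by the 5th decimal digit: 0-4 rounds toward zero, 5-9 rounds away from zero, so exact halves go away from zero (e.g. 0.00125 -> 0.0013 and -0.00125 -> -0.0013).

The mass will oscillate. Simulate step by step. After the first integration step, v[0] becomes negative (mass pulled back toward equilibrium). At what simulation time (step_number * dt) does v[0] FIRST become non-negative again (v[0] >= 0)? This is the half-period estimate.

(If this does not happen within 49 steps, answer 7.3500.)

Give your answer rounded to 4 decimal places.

Step 0: x=[4.7000] v=[0.0000]
Step 1: x=[4.6701] v=[-0.1995]
Step 2: x=[4.6115] v=[-0.3905]
Step 3: x=[4.5268] v=[-0.5648]
Step 4: x=[4.4196] v=[-0.7149]
Step 5: x=[4.2944] v=[-0.8345]
Step 6: x=[4.1566] v=[-0.9184]
Step 7: x=[4.0122] v=[-0.9630]
Step 8: x=[3.8672] v=[-0.9665]
Step 9: x=[3.7279] v=[-0.9287]
Step 10: x=[3.6002] v=[-0.8512]
Step 11: x=[3.4896] v=[-0.7373]
Step 12: x=[3.4008] v=[-0.5918]
Step 13: x=[3.3377] v=[-0.4210]
Step 14: x=[3.3029] v=[-0.2322]
Step 15: x=[3.2979] v=[-0.0335]
Step 16: x=[3.3229] v=[0.1666]
First v>=0 after going negative at step 16, time=2.4000

Answer: 2.4000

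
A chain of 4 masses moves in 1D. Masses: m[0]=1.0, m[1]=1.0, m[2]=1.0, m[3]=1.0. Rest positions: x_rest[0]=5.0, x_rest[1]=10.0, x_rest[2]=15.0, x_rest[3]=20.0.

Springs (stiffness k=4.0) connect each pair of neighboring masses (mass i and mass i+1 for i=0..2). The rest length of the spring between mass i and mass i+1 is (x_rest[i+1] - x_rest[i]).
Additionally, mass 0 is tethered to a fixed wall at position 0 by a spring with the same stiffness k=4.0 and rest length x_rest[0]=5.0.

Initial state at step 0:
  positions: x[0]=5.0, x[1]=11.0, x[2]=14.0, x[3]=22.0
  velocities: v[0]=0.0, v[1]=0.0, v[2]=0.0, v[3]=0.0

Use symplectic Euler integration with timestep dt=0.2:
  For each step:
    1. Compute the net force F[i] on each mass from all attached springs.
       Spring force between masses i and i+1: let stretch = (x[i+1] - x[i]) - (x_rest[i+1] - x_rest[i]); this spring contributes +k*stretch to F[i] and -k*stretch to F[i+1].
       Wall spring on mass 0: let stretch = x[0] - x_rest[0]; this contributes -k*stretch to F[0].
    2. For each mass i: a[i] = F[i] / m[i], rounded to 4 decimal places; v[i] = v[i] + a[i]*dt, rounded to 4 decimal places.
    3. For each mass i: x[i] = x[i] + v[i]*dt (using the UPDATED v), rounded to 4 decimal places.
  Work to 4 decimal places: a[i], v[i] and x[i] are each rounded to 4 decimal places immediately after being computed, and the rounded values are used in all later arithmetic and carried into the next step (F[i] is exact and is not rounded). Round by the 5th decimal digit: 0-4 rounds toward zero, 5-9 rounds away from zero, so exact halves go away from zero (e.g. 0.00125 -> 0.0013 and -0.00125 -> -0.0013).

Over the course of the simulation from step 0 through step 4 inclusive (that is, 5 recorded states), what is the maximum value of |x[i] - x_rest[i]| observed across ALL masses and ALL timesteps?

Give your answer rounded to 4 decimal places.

Answer: 2.2336

Derivation:
Step 0: x=[5.0000 11.0000 14.0000 22.0000] v=[0.0000 0.0000 0.0000 0.0000]
Step 1: x=[5.1600 10.5200 14.8000 21.5200] v=[0.8000 -2.4000 4.0000 -2.4000]
Step 2: x=[5.3520 9.8672 15.9904 20.7648] v=[0.9600 -3.2640 5.9520 -3.7760]
Step 3: x=[5.4101 9.4717 16.9650 20.0457] v=[0.2906 -1.9776 4.8730 -3.5955]
Step 4: x=[5.2525 9.6253 17.2336 19.6337] v=[-0.7882 0.7678 1.3429 -2.0601]
Max displacement = 2.2336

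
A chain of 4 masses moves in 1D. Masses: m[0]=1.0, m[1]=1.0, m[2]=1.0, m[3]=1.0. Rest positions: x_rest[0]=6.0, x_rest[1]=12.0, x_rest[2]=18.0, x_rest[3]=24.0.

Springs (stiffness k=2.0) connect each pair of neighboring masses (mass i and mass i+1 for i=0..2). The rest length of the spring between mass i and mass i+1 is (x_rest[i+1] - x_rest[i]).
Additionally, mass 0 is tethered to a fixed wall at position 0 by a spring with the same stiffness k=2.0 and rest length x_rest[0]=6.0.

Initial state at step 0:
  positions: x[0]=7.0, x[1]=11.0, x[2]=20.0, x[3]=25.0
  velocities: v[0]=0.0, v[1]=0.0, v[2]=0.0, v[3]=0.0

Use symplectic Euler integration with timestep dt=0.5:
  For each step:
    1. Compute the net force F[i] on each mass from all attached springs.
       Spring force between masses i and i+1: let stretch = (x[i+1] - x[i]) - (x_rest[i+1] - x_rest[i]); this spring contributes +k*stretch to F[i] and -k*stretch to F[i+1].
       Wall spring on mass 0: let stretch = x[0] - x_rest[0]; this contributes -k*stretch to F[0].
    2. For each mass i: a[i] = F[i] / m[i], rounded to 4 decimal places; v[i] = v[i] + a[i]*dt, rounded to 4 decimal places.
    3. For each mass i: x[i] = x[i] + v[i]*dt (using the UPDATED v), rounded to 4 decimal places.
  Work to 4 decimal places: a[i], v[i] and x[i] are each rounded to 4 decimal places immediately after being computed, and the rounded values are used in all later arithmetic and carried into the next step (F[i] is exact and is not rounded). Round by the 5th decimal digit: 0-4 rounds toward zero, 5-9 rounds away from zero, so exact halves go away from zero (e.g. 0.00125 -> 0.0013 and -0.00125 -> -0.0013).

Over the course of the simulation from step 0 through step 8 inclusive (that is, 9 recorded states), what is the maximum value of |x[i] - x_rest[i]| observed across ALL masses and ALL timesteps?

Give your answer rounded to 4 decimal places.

Answer: 2.3866

Derivation:
Step 0: x=[7.0000 11.0000 20.0000 25.0000] v=[0.0000 0.0000 0.0000 0.0000]
Step 1: x=[5.5000 13.5000 18.0000 25.5000] v=[-3.0000 5.0000 -4.0000 1.0000]
Step 2: x=[5.2500 14.2500 17.5000 25.2500] v=[-0.5000 1.5000 -1.0000 -0.5000]
Step 3: x=[6.8750 12.1250 19.2500 24.1250] v=[3.2500 -4.2500 3.5000 -2.2500]
Step 4: x=[7.6875 10.9375 19.8750 23.5625] v=[1.6250 -2.3750 1.2500 -1.1250]
Step 5: x=[6.2813 12.5938 17.8750 24.1563] v=[-2.8125 3.3125 -4.0000 1.1875]
Step 6: x=[4.8907 13.7344 16.3751 24.6094] v=[-2.7813 2.2812 -2.9999 0.9062]
Step 7: x=[5.4766 11.7735 17.6720 23.9454] v=[1.1717 -3.9218 2.5937 -1.3281]
Step 8: x=[6.4726 9.6134 19.1563 23.1447] v=[1.9920 -4.3202 2.9686 -1.6015]
Max displacement = 2.3866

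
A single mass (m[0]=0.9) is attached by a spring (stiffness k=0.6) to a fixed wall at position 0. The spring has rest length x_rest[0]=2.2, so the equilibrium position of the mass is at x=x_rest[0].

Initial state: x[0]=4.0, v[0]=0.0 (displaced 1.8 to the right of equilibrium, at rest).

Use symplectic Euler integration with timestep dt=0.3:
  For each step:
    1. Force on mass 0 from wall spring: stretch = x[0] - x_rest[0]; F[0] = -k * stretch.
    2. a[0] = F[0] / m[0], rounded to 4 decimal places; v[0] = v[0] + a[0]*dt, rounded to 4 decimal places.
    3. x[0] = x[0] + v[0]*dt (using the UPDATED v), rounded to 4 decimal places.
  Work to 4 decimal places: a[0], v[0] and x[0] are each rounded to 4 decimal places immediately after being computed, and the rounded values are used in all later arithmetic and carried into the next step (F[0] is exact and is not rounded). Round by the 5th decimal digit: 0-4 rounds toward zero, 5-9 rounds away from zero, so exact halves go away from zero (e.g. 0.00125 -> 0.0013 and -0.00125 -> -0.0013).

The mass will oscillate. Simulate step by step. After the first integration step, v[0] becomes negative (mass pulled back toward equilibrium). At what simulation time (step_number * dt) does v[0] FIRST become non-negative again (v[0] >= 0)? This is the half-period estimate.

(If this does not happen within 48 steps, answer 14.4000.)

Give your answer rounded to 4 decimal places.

Answer: 3.9000

Derivation:
Step 0: x=[4.0000] v=[0.0000]
Step 1: x=[3.8920] v=[-0.3600]
Step 2: x=[3.6825] v=[-0.6984]
Step 3: x=[3.3840] v=[-0.9949]
Step 4: x=[3.0145] v=[-1.2317]
Step 5: x=[2.5961] v=[-1.3946]
Step 6: x=[2.1540] v=[-1.4738]
Step 7: x=[1.7146] v=[-1.4646]
Step 8: x=[1.3044] v=[-1.3675]
Step 9: x=[0.9479] v=[-1.1884]
Step 10: x=[0.6665] v=[-0.9380]
Step 11: x=[0.4771] v=[-0.6313]
Step 12: x=[0.3911] v=[-0.2867]
Step 13: x=[0.4136] v=[0.0751]
First v>=0 after going negative at step 13, time=3.9000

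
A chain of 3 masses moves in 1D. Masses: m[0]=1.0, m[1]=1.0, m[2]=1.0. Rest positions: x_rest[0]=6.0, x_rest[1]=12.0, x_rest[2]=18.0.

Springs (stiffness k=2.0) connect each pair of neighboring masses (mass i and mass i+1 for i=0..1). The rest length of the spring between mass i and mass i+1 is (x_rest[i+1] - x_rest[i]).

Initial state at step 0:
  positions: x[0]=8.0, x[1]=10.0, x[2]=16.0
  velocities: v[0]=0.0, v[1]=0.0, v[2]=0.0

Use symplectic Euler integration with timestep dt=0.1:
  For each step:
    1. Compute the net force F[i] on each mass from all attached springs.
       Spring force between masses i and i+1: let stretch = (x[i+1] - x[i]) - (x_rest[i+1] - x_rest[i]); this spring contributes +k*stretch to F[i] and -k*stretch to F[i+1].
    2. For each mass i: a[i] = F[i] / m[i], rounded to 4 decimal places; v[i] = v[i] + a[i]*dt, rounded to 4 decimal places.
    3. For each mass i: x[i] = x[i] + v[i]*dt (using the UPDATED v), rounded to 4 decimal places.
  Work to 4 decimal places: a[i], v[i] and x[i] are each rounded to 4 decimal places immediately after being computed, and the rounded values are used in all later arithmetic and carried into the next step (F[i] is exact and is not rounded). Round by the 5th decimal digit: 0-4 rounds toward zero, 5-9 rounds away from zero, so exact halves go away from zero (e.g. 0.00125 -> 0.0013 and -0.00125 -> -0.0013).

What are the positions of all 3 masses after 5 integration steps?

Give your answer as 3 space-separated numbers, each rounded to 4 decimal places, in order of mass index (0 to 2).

Answer: 6.9076 11.0399 16.0525

Derivation:
Step 0: x=[8.0000 10.0000 16.0000] v=[0.0000 0.0000 0.0000]
Step 1: x=[7.9200 10.0800 16.0000] v=[-0.8000 0.8000 0.0000]
Step 2: x=[7.7632 10.2352 16.0016] v=[-1.5680 1.5520 0.0160]
Step 3: x=[7.5358 10.4563 16.0079] v=[-2.2736 2.2109 0.0627]
Step 4: x=[7.2469 10.7300 16.0231] v=[-2.8895 2.7371 0.1524]
Step 5: x=[6.9076 11.0399 16.0525] v=[-3.3929 3.0991 0.2938]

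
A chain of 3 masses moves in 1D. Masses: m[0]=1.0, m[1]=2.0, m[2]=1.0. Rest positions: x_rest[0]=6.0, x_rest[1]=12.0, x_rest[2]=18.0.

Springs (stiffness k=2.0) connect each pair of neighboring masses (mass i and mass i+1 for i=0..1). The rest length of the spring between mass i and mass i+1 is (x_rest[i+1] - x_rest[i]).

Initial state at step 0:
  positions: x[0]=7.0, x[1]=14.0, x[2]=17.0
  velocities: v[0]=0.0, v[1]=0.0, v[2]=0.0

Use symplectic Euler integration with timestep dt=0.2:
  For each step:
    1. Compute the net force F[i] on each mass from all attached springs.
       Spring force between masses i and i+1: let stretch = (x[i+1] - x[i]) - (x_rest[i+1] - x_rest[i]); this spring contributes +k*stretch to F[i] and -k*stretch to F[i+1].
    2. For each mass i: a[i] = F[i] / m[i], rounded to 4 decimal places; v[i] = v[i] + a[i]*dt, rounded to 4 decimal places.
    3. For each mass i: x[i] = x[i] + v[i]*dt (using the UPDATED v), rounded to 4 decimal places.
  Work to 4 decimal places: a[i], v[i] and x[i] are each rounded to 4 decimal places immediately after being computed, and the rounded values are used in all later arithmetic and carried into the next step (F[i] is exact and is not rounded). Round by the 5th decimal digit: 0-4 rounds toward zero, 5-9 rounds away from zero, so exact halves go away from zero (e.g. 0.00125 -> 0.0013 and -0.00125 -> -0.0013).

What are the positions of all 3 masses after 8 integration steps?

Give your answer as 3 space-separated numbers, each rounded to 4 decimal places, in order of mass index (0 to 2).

Step 0: x=[7.0000 14.0000 17.0000] v=[0.0000 0.0000 0.0000]
Step 1: x=[7.0800 13.8400 17.2400] v=[0.4000 -0.8000 1.2000]
Step 2: x=[7.2208 13.5456 17.6880] v=[0.7040 -1.4720 2.2400]
Step 3: x=[7.3876 13.1639 18.2846] v=[0.8339 -1.9085 2.9830]
Step 4: x=[7.5365 12.7560 18.9515] v=[0.7444 -2.0396 3.3347]
Step 5: x=[7.6229 12.3871 19.6028] v=[0.4322 -1.8444 3.2565]
Step 6: x=[7.6105 12.1163 20.1568] v=[-0.0621 -1.3541 2.7702]
Step 7: x=[7.4785 11.9869 20.5476] v=[-0.6598 -0.6472 1.9540]
Step 8: x=[7.2272 12.0196 20.7335] v=[-1.2564 0.1633 0.9297]

Answer: 7.2272 12.0196 20.7335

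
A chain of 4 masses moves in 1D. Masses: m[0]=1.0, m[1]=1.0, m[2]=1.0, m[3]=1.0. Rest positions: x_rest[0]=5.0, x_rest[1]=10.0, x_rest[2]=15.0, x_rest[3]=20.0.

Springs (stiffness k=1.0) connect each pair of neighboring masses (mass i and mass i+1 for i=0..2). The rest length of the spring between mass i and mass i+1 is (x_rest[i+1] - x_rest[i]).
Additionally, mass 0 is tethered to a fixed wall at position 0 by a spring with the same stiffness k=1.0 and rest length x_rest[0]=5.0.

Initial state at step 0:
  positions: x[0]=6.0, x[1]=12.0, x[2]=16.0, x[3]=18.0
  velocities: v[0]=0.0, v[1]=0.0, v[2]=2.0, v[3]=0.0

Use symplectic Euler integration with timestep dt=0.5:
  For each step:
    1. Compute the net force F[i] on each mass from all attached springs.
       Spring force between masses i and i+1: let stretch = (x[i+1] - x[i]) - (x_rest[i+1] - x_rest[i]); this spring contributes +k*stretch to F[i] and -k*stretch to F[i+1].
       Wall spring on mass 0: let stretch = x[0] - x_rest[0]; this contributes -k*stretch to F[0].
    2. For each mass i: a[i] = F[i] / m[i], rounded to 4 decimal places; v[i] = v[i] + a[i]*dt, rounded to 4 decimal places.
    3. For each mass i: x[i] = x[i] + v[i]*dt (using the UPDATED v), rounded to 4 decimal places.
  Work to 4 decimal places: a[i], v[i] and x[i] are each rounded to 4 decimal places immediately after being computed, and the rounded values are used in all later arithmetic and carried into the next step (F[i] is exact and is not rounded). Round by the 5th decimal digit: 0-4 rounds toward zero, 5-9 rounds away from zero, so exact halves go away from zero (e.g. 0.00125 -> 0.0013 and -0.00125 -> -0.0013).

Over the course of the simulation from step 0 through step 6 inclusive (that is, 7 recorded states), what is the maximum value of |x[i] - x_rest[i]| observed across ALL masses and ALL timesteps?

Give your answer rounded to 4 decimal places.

Step 0: x=[6.0000 12.0000 16.0000 18.0000] v=[0.0000 0.0000 2.0000 0.0000]
Step 1: x=[6.0000 11.5000 16.5000 18.7500] v=[0.0000 -1.0000 1.0000 1.5000]
Step 2: x=[5.8750 10.8750 16.3125 20.1875] v=[-0.2500 -1.2500 -0.3750 2.8750]
Step 3: x=[5.5313 10.3594 15.7344 21.9063] v=[-0.6875 -1.0313 -1.1563 3.4375]
Step 4: x=[5.0118 9.9805 15.3555 23.3321] v=[-1.0391 -0.7579 -0.7579 2.8516]
Step 5: x=[4.4815 9.7031 15.6270 24.0138] v=[-1.0607 -0.5548 0.5429 1.3633]
Step 6: x=[4.1362 9.6013 16.5142 23.8488] v=[-0.6907 -0.2037 1.7744 -0.3301]
Max displacement = 4.0138

Answer: 4.0138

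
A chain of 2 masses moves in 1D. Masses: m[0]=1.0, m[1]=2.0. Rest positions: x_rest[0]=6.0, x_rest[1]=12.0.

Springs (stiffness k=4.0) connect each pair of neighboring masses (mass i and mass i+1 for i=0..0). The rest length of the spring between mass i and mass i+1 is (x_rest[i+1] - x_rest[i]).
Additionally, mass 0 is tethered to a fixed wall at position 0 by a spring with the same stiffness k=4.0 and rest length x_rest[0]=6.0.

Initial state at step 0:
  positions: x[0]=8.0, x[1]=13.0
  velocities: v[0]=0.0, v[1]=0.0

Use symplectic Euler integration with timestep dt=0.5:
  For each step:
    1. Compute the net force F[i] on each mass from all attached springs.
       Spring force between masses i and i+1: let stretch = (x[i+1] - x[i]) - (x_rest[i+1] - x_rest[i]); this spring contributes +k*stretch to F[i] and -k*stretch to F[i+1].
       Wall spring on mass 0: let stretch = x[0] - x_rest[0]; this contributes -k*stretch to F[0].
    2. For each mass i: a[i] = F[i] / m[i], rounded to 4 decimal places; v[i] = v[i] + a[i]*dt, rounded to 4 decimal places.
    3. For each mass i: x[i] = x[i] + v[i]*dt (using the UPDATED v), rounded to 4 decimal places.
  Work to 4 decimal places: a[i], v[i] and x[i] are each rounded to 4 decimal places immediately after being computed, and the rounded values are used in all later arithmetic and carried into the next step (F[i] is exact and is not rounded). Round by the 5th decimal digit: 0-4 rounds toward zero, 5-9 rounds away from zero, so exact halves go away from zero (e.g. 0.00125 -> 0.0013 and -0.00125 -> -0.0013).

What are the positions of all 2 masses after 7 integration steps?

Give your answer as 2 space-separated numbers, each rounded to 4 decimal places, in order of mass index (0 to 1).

Answer: 7.1094 10.2110

Derivation:
Step 0: x=[8.0000 13.0000] v=[0.0000 0.0000]
Step 1: x=[5.0000 13.5000] v=[-6.0000 1.0000]
Step 2: x=[5.5000 12.7500] v=[1.0000 -1.5000]
Step 3: x=[7.7500 11.3750] v=[4.5000 -2.7500]
Step 4: x=[5.8750 11.1875] v=[-3.7500 -0.3750]
Step 5: x=[3.4375 11.3438] v=[-4.8750 0.3125]
Step 6: x=[5.4688 10.5469] v=[4.0626 -1.5938]
Step 7: x=[7.1094 10.2110] v=[3.2812 -0.6719]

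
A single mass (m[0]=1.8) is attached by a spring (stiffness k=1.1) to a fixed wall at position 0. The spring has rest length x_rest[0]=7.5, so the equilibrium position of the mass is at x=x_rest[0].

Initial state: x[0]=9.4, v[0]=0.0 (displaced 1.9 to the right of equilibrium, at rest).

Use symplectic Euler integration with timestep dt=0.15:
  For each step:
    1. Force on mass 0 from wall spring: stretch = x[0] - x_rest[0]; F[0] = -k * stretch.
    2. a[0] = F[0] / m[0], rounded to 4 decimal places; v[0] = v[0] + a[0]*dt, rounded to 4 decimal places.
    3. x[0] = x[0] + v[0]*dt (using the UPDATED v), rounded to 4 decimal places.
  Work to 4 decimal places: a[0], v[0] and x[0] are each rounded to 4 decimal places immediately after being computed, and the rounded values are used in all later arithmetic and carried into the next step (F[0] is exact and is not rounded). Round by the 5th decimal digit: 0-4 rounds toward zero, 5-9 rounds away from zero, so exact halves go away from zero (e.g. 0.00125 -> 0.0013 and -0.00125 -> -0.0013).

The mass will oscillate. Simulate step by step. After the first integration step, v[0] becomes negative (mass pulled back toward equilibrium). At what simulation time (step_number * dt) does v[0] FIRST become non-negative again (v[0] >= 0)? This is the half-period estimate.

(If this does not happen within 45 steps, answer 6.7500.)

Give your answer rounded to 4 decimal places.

Answer: 4.0500

Derivation:
Step 0: x=[9.4000] v=[0.0000]
Step 1: x=[9.3739] v=[-0.1742]
Step 2: x=[9.3220] v=[-0.3460]
Step 3: x=[9.2451] v=[-0.5130]
Step 4: x=[9.1442] v=[-0.6730]
Step 5: x=[9.0206] v=[-0.8237]
Step 6: x=[8.8761] v=[-0.9631]
Step 7: x=[8.7127] v=[-1.0893]
Step 8: x=[8.5326] v=[-1.2005]
Step 9: x=[8.3383] v=[-1.2952]
Step 10: x=[8.1325] v=[-1.3720]
Step 11: x=[7.9180] v=[-1.4300]
Step 12: x=[7.6978] v=[-1.4683]
Step 13: x=[7.4748] v=[-1.4864]
Step 14: x=[7.2522] v=[-1.4841]
Step 15: x=[7.0330] v=[-1.4614]
Step 16: x=[6.8202] v=[-1.4186]
Step 17: x=[6.6168] v=[-1.3563]
Step 18: x=[6.4255] v=[-1.2753]
Step 19: x=[6.2490] v=[-1.1768]
Step 20: x=[6.0897] v=[-1.0621]
Step 21: x=[5.9498] v=[-0.9328]
Step 22: x=[5.8312] v=[-0.7907]
Step 23: x=[5.7355] v=[-0.6377]
Step 24: x=[5.6641] v=[-0.4760]
Step 25: x=[5.6179] v=[-0.3077]
Step 26: x=[5.5976] v=[-0.1352]
Step 27: x=[5.6035] v=[0.0392]
First v>=0 after going negative at step 27, time=4.0500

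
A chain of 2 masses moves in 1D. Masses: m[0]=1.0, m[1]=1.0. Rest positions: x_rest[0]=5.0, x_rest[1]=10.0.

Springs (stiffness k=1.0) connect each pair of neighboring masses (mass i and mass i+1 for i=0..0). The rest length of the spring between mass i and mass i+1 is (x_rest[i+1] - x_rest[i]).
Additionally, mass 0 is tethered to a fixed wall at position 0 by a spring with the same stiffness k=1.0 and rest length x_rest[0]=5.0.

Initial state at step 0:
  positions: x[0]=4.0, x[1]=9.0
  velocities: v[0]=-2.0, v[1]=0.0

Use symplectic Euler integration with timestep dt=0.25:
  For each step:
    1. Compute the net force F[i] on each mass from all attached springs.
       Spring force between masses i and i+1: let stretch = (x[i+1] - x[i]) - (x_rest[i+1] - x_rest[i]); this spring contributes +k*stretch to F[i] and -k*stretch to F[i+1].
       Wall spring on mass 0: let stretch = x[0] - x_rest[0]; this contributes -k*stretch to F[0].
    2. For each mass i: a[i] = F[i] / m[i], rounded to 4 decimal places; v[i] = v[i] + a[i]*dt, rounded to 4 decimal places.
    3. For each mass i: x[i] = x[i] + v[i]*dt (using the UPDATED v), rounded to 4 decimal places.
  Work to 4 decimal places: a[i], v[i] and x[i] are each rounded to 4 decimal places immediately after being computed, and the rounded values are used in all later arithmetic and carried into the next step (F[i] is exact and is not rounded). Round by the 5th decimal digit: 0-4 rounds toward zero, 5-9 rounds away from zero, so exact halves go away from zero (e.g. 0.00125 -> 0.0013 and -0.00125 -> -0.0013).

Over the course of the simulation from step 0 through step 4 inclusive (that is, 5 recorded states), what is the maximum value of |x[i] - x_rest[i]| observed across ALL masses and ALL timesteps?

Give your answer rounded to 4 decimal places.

Answer: 1.9226

Derivation:
Step 0: x=[4.0000 9.0000] v=[-2.0000 0.0000]
Step 1: x=[3.5625 9.0000] v=[-1.7500 0.0000]
Step 2: x=[3.2422 8.9727] v=[-1.2813 -0.1094]
Step 3: x=[3.0774 8.8997] v=[-0.6592 -0.2920]
Step 4: x=[3.0842 8.7753] v=[0.0270 -0.4976]
Max displacement = 1.9226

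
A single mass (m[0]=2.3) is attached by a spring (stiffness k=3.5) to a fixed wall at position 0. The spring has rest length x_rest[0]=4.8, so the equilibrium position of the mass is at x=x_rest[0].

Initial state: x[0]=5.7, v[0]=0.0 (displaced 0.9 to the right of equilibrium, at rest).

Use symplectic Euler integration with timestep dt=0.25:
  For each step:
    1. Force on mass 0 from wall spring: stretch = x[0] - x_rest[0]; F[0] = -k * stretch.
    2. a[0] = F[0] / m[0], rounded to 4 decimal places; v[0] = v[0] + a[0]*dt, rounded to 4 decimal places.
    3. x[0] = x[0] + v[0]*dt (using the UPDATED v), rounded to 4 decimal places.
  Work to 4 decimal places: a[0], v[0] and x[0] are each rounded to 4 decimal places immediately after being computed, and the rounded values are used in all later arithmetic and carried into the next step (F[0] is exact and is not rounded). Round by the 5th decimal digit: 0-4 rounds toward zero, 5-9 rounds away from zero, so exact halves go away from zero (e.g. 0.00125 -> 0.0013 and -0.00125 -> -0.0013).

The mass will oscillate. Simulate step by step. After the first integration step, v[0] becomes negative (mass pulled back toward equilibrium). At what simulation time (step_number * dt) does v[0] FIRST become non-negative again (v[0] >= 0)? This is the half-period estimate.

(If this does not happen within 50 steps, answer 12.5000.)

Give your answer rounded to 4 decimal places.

Answer: 2.7500

Derivation:
Step 0: x=[5.7000] v=[0.0000]
Step 1: x=[5.6144] v=[-0.3424]
Step 2: x=[5.4514] v=[-0.6522]
Step 3: x=[5.2264] v=[-0.9000]
Step 4: x=[4.9609] v=[-1.0622]
Step 5: x=[4.6801] v=[-1.1234]
Step 6: x=[4.4107] v=[-1.0778]
Step 7: x=[4.1783] v=[-0.9297]
Step 8: x=[4.0050] v=[-0.6932]
Step 9: x=[3.9073] v=[-0.3908]
Step 10: x=[3.8945] v=[-0.0512]
Step 11: x=[3.9678] v=[0.2933]
First v>=0 after going negative at step 11, time=2.7500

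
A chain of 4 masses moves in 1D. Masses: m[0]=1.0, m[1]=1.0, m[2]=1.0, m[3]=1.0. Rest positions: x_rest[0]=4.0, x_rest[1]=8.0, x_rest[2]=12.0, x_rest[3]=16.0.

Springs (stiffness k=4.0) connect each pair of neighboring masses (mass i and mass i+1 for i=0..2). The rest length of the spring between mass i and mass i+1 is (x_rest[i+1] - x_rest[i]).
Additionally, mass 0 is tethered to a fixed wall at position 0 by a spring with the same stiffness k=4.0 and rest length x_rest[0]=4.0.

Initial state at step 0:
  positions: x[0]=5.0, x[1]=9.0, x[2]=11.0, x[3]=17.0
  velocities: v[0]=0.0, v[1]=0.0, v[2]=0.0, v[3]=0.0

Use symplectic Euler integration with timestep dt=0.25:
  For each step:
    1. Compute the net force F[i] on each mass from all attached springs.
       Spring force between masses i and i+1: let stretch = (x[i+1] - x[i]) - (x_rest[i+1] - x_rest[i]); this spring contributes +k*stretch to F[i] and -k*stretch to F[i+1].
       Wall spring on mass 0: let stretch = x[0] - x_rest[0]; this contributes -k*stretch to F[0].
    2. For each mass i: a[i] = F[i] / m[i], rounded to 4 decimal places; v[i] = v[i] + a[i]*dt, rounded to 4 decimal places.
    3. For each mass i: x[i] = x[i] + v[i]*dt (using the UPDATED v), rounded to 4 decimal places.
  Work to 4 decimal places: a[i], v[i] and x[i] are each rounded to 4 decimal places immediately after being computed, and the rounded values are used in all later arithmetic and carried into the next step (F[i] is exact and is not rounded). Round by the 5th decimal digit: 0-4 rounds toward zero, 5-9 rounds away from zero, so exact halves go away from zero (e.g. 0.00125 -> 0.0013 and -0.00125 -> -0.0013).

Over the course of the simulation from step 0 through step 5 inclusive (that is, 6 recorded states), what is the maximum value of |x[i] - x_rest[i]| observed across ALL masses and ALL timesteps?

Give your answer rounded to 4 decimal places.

Step 0: x=[5.0000 9.0000 11.0000 17.0000] v=[0.0000 0.0000 0.0000 0.0000]
Step 1: x=[4.7500 8.5000 12.0000 16.5000] v=[-1.0000 -2.0000 4.0000 -2.0000]
Step 2: x=[4.2500 7.9375 13.2500 15.8750] v=[-2.0000 -2.2500 5.0000 -2.5000]
Step 3: x=[3.6094 7.7813 13.8281 15.5938] v=[-2.5625 -0.6250 2.3125 -1.1250]
Step 4: x=[3.1094 8.0938 13.3360 15.8711] v=[-2.0000 1.2499 -1.9686 1.1093]
Step 5: x=[3.0782 8.4707 12.1671 16.5147] v=[-0.1250 1.5077 -4.6757 2.5742]
Max displacement = 1.8281

Answer: 1.8281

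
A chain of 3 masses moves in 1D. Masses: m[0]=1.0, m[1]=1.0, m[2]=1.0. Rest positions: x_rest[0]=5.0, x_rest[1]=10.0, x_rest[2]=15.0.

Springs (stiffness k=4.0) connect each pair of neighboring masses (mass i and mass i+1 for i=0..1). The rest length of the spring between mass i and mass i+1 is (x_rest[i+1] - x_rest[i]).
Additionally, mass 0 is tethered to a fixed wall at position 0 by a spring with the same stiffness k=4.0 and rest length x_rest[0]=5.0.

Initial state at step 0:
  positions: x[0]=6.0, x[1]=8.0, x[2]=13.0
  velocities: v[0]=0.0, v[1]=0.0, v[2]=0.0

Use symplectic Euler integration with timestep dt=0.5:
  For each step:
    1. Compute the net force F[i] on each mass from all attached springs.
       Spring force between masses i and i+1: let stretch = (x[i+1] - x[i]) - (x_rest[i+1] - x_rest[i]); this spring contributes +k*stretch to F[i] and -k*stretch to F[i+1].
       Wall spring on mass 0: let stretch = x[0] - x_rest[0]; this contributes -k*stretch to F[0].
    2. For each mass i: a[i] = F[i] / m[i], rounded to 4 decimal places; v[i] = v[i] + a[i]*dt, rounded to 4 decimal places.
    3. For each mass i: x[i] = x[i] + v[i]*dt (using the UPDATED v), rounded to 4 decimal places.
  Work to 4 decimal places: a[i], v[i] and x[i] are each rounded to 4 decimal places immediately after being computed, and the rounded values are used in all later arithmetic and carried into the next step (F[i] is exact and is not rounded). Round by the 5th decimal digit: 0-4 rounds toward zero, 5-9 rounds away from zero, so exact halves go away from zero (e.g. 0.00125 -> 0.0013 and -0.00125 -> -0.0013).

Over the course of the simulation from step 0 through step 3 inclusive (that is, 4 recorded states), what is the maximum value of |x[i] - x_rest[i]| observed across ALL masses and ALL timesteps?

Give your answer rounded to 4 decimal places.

Answer: 3.0000

Derivation:
Step 0: x=[6.0000 8.0000 13.0000] v=[0.0000 0.0000 0.0000]
Step 1: x=[2.0000 11.0000 13.0000] v=[-8.0000 6.0000 0.0000]
Step 2: x=[5.0000 7.0000 16.0000] v=[6.0000 -8.0000 6.0000]
Step 3: x=[5.0000 10.0000 15.0000] v=[0.0000 6.0000 -2.0000]
Max displacement = 3.0000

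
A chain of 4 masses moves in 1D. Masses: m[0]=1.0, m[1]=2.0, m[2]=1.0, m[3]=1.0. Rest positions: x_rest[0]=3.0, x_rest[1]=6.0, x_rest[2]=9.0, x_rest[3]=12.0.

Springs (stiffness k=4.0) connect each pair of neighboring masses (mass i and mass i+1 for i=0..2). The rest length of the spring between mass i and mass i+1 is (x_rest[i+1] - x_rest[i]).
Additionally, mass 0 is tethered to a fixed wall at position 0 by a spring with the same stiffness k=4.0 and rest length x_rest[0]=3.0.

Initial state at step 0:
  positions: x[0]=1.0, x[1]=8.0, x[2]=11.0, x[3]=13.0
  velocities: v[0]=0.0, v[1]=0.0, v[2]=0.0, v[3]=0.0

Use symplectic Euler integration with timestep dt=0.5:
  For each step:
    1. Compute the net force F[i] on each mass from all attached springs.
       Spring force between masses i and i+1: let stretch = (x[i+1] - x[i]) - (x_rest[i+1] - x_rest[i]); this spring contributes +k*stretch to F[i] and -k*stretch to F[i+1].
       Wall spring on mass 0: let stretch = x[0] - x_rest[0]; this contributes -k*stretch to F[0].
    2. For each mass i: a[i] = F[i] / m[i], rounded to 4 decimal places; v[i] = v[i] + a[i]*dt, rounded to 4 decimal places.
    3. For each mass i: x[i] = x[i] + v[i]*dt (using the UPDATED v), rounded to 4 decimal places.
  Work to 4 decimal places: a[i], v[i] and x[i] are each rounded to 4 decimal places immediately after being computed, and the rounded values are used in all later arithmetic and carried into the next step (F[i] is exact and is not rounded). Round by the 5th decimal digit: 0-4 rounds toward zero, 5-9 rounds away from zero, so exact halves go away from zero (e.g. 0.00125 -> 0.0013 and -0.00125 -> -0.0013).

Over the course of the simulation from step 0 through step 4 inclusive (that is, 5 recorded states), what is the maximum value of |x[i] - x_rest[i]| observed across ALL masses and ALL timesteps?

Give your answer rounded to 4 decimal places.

Answer: 4.0000

Derivation:
Step 0: x=[1.0000 8.0000 11.0000 13.0000] v=[0.0000 0.0000 0.0000 0.0000]
Step 1: x=[7.0000 6.0000 10.0000 14.0000] v=[12.0000 -4.0000 -2.0000 2.0000]
Step 2: x=[5.0000 6.5000 9.0000 14.0000] v=[-4.0000 1.0000 -2.0000 0.0000]
Step 3: x=[-0.5000 7.5000 10.5000 12.0000] v=[-11.0000 2.0000 3.0000 -4.0000]
Step 4: x=[2.5000 6.0000 10.5000 11.5000] v=[6.0000 -3.0000 0.0000 -1.0000]
Max displacement = 4.0000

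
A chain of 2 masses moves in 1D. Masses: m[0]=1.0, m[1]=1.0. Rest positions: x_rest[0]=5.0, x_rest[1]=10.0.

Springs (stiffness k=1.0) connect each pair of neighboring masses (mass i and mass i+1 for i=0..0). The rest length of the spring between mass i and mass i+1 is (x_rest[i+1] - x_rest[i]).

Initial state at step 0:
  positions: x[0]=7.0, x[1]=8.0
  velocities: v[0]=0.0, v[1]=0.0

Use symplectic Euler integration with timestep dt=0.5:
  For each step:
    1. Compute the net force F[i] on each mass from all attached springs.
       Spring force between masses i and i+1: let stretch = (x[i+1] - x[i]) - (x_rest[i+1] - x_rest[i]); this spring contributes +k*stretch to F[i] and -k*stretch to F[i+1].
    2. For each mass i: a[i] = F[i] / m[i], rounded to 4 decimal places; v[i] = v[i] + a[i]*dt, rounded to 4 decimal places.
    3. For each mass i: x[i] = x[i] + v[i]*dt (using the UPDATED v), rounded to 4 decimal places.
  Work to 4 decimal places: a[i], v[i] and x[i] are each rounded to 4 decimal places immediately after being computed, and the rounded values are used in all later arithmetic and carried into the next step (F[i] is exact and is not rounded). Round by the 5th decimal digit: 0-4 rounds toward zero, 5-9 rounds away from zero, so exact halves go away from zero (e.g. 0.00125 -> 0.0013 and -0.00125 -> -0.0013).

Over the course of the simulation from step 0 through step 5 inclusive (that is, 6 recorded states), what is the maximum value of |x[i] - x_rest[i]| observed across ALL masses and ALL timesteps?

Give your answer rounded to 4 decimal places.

Answer: 2.1250

Derivation:
Step 0: x=[7.0000 8.0000] v=[0.0000 0.0000]
Step 1: x=[6.0000 9.0000] v=[-2.0000 2.0000]
Step 2: x=[4.5000 10.5000] v=[-3.0000 3.0000]
Step 3: x=[3.2500 11.7500] v=[-2.5000 2.5000]
Step 4: x=[2.8750 12.1250] v=[-0.7500 0.7500]
Step 5: x=[3.5625 11.4375] v=[1.3750 -1.3750]
Max displacement = 2.1250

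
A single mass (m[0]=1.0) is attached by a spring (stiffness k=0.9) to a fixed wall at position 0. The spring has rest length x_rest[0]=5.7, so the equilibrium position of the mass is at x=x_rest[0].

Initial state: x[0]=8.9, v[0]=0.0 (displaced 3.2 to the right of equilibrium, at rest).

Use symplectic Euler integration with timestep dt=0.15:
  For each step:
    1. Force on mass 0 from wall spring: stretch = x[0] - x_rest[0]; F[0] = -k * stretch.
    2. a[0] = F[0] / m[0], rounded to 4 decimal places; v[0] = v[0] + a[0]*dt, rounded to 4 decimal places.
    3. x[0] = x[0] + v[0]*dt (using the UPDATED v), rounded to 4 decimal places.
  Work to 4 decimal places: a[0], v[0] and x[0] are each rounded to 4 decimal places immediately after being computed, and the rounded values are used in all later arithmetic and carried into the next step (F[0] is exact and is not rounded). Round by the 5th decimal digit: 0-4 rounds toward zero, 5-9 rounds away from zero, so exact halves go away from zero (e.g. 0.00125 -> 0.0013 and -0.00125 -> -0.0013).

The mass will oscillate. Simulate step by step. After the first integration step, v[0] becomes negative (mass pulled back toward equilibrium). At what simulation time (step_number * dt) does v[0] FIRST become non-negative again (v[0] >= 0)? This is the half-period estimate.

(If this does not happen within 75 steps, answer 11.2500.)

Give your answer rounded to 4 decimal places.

Answer: 3.4500

Derivation:
Step 0: x=[8.9000] v=[0.0000]
Step 1: x=[8.8352] v=[-0.4320]
Step 2: x=[8.7069] v=[-0.8553]
Step 3: x=[8.5177] v=[-1.2612]
Step 4: x=[8.2715] v=[-1.6416]
Step 5: x=[7.9732] v=[-1.9888]
Step 6: x=[7.6288] v=[-2.2957]
Step 7: x=[7.2454] v=[-2.5561]
Step 8: x=[6.8307] v=[-2.7647]
Step 9: x=[6.3931] v=[-2.9173]
Step 10: x=[5.9415] v=[-3.0109]
Step 11: x=[5.4850] v=[-3.0435]
Step 12: x=[5.0328] v=[-3.0145]
Step 13: x=[4.5941] v=[-2.9244]
Step 14: x=[4.1778] v=[-2.7751]
Step 15: x=[3.7924] v=[-2.5696]
Step 16: x=[3.4456] v=[-2.3121]
Step 17: x=[3.1444] v=[-2.0078]
Step 18: x=[2.8950] v=[-1.6628]
Step 19: x=[2.7024] v=[-1.2841]
Step 20: x=[2.5705] v=[-0.8794]
Step 21: x=[2.5020] v=[-0.4569]
Step 22: x=[2.4982] v=[-0.0252]
Step 23: x=[2.5593] v=[0.4070]
First v>=0 after going negative at step 23, time=3.4500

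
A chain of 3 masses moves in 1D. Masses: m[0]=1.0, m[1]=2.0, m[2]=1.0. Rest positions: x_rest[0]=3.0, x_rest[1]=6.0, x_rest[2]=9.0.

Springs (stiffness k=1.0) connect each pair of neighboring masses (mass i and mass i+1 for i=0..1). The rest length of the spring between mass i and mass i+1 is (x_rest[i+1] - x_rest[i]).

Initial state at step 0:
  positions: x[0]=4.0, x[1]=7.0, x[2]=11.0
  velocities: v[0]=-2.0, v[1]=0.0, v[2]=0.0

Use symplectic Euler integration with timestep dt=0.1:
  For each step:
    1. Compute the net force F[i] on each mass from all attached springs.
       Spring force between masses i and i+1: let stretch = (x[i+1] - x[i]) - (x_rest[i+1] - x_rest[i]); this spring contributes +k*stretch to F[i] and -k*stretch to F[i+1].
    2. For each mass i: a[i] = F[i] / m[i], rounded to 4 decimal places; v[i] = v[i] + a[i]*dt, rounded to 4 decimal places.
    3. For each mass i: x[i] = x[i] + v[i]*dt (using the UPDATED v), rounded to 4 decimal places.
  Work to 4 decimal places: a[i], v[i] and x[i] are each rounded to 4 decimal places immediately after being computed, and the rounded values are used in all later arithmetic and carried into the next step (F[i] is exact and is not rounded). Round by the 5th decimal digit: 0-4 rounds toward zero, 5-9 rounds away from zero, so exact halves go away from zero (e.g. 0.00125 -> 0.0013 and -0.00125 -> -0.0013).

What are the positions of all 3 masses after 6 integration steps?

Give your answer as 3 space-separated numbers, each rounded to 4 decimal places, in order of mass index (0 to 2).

Step 0: x=[4.0000 7.0000 11.0000] v=[-2.0000 0.0000 0.0000]
Step 1: x=[3.8000 7.0050 10.9900] v=[-2.0000 0.0500 -0.1000]
Step 2: x=[3.6021 7.0139 10.9702] v=[-1.9795 0.0890 -0.1985]
Step 3: x=[3.4083 7.0255 10.9408] v=[-1.9383 0.1162 -0.2941]
Step 4: x=[3.2206 7.0386 10.9022] v=[-1.8766 0.1311 -0.3856]
Step 5: x=[3.0411 7.0519 10.8550] v=[-1.7948 0.1334 -0.4720]
Step 6: x=[2.8717 7.0642 10.7998] v=[-1.6937 0.1230 -0.5523]

Answer: 2.8717 7.0642 10.7998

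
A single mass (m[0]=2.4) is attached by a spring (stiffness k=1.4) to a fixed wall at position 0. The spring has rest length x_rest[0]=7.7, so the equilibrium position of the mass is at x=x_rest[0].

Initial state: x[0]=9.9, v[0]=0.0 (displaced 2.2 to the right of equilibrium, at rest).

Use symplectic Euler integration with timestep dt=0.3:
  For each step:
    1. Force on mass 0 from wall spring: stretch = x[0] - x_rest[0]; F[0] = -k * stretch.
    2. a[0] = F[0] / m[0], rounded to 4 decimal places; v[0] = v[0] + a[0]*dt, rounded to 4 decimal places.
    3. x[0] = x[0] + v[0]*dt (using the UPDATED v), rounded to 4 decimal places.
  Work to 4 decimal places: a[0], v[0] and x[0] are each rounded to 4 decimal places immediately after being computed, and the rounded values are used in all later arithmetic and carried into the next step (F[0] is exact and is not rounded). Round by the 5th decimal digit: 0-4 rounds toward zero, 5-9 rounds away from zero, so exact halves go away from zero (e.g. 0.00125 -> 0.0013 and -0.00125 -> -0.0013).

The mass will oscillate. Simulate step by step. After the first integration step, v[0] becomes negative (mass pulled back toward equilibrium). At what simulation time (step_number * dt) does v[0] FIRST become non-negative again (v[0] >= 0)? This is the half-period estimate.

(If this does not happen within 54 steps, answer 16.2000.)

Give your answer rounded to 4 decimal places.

Step 0: x=[9.9000] v=[0.0000]
Step 1: x=[9.7845] v=[-0.3850]
Step 2: x=[9.5596] v=[-0.7498]
Step 3: x=[9.2370] v=[-1.0752]
Step 4: x=[8.8337] v=[-1.3442]
Step 5: x=[8.3709] v=[-1.5426]
Step 6: x=[7.8729] v=[-1.6600]
Step 7: x=[7.3658] v=[-1.6903]
Step 8: x=[6.8763] v=[-1.6318]
Step 9: x=[6.4300] v=[-1.4877]
Step 10: x=[6.0504] v=[-1.2655]
Step 11: x=[5.7574] v=[-0.9768]
Step 12: x=[5.5664] v=[-0.6368]
Step 13: x=[5.4874] v=[-0.2634]
Step 14: x=[5.5245] v=[0.1238]
First v>=0 after going negative at step 14, time=4.2000

Answer: 4.2000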